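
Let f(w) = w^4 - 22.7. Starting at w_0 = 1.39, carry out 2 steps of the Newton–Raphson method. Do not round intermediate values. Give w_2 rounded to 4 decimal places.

f'(w) = 4w^3
w_0 = 1.390000: f = -18.966990, f' = 10.742476 → w_1 = 1.390000 - (-18.966990)/(10.742476) = 3.155607
w_1 = 3.155607: f = 76.458872, f' = 125.692301 → w_2 = 3.155607 - (76.458872)/(125.692301) = 2.547305

2.5473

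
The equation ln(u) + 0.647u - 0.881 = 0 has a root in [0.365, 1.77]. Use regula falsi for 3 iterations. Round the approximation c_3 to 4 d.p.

f(0.365000) = -1.652703, f(1.770000) = 0.835170
step 1: c = 1.298347, f(c) = 0.220122 > 0 → new bracket [0.365000, 1.298347]
step 2: c = 1.188646, f(c) = 0.060869 > 0 → new bracket [0.365000, 1.188646]
step 3: c = 1.159389, f(c) = 0.017018 > 0 → new bracket [0.365000, 1.159389]

1.1594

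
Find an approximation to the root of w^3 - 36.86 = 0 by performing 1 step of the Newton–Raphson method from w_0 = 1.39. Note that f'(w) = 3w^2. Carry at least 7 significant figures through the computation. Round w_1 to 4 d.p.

7.2859

w_0 = 1.390000: f = -34.174381, f' = 5.796300 → w_1 = 1.390000 - (-34.174381)/(5.796300) = 7.285896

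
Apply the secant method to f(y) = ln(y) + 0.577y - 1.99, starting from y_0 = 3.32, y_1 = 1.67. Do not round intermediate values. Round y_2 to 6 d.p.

2.186973

f(y_0) = 1.125605, f(y_1) = -0.513586
y_2 = 1.670000 - (-0.513586)·(1.670000 - 3.320000)/(-0.513586 - (1.125605)) = 2.186973; f(y_2) = 0.054402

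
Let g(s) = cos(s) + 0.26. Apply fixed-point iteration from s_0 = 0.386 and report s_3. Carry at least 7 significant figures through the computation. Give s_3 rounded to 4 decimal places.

1.0651

s_1 = g(0.386000) = 1.186422
s_2 = g(1.186422) = 0.634979
s_3 = g(0.634979) = 1.065084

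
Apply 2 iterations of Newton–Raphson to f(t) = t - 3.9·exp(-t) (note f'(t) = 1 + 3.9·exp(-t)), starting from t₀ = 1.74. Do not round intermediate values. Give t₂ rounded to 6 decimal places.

t_0 = 1.740000: f = 1.055470, f' = 1.684530 → t_1 = 1.740000 - (1.055470)/(1.684530) = 1.113433
t_1 = 1.113433: f = -0.167442, f' = 2.280875 → t_2 = 1.113433 - (-0.167442)/(2.280875) = 1.186844

1.186844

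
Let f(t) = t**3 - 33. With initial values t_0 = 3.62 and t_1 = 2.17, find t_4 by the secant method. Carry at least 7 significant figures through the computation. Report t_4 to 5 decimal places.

3.20451

f(t_0) = 14.437928, f(t_1) = -22.781687
t_2 = 2.170000 - (-22.781687)·(2.170000 - 3.620000)/(-22.781687 - (14.437928)) = 3.057528; f(t_2) = -4.416772
t_3 = 3.057528 - (-4.416772)·(3.057528 - 2.170000)/(-4.416772 - (-22.781687)) = 3.270979; f(t_3) = 1.997191
t_4 = 3.270979 - (1.997191)·(3.270979 - 3.057528)/(1.997191 - (-4.416772)) = 3.204514; f(t_4) = -0.093132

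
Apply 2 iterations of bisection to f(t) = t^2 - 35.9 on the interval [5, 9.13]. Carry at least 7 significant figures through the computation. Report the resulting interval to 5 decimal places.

f(5.000000) = -10.900000, f(9.130000) = 47.456900 (opposite signs)
step 1: m = 7.065000, f(m) = 14.014225 > 0 → root in [5.000000, 7.065000]
step 2: m = 6.032500, f(m) = 0.491056 > 0 → root in [5.000000, 6.032500]

[5.00000, 6.03250]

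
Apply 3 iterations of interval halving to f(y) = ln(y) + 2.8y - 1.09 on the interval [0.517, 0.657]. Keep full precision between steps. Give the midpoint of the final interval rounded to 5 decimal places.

f(0.517000) = -0.302112, f(0.657000) = 0.329529 (opposite signs)
step 1: m = 0.587000, f(m) = 0.020870 > 0 → root in [0.517000, 0.587000]
step 2: m = 0.552000, f(m) = -0.138607 < 0 → root in [0.552000, 0.587000]
step 3: m = 0.569500, f(m) = -0.058396 < 0 → root in [0.569500, 0.587000]
Midpoint of [0.569500, 0.587000] = 0.578250

0.57825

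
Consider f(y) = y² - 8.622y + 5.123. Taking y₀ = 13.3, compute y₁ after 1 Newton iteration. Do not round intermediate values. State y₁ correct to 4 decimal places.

9.5543

Newton update: y ← y − f(y)/f'(y).
f'(y) = 2y - 8.622
y_0 = 13.300000: f = 67.340400, f' = 17.978000 → y_1 = 13.300000 - (67.340400)/(17.978000) = 9.554289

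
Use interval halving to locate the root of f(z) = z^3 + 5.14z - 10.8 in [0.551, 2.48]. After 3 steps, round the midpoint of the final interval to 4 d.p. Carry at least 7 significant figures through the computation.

1.3949

f(0.551000) = -7.800576, f(2.480000) = 17.200192 (opposite signs)
step 1: m = 1.515500, f(m) = 0.470380 > 0 → root in [0.551000, 1.515500]
step 2: m = 1.033250, f(m) = -4.385992 < 0 → root in [1.033250, 1.515500]
step 3: m = 1.274375, f(m) = -2.180087 < 0 → root in [1.274375, 1.515500]
Midpoint of [1.274375, 1.515500] = 1.394938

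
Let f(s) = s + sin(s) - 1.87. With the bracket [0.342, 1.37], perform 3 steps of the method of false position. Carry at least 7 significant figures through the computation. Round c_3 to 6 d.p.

1.019680

f(0.342000) = -1.192628, f(1.370000) = 0.479908
step 1: c = 1.075031, f(c) = 0.084637 > 0 → new bracket [0.342000, 1.075031]
step 2: c = 1.026458, f(c) = 0.011928 > 0 → new bracket [0.342000, 1.026458]
step 3: c = 1.019680, f(c) = 0.001621 > 0 → new bracket [0.342000, 1.019680]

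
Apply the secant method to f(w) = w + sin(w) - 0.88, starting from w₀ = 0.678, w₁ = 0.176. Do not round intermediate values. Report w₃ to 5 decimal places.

f(w_0) = 0.425237, f(w_1) = -0.528907
w_2 = 0.176000 - (-0.528907)·(0.176000 - 0.678000)/(-0.528907 - (0.425237)) = 0.454272; f(w_2) = 0.013080
w_3 = 0.454272 - (0.013080)·(0.454272 - 0.176000)/(0.013080 - (-0.528907)) = 0.447556; f(w_3) = 0.000320

0.44756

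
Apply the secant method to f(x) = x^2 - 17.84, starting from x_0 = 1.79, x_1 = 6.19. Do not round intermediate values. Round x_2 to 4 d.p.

f(x_0) = -14.635900, f(x_1) = 20.476100
x_2 = 6.190000 - (20.476100)·(6.190000 - 1.790000)/(20.476100 - (-14.635900)) = 3.624073; f(x_2) = -4.706097

3.6241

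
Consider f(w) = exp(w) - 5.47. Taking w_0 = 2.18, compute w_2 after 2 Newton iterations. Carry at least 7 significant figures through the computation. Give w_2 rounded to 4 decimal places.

f'(w) = exp(w)
w_0 = 2.180000: f = 3.376306, f' = 8.846306 → w_1 = 2.180000 - (3.376306)/(8.846306) = 1.798337
w_1 = 1.798337: f = 0.569596, f' = 6.039596 → w_2 = 1.798337 - (0.569596)/(6.039596) = 1.704027

1.7040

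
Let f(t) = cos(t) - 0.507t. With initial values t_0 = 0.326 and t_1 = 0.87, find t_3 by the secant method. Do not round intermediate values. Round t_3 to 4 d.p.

f(t_0) = 0.782049, f(t_1) = 0.203737
t_2 = 0.870000 - (0.203737)·(0.870000 - 0.326000)/(0.203737 - (0.782049)) = 1.061648; f(t_2) = -0.050822
t_3 = 1.061648 - (-0.050822)·(1.061648 - 0.870000)/(-0.050822 - (0.203737)) = 1.023386; f(t_3) = 0.001621

1.0234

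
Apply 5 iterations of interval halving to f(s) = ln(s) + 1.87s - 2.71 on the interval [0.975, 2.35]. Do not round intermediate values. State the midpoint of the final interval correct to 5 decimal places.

1.29727

f(0.975000) = -0.912068, f(2.350000) = 2.538915 (opposite signs)
step 1: m = 1.662500, f(m) = 0.907197 > 0 → root in [0.975000, 1.662500]
step 2: m = 1.318750, f(m) = 0.032747 > 0 → root in [0.975000, 1.318750]
step 3: m = 1.146875, f(m) = -0.428303 < 0 → root in [1.146875, 1.318750]
step 4: m = 1.232813, f(m) = -0.195342 < 0 → root in [1.232813, 1.318750]
step 5: m = 1.275781, f(m) = -0.080730 < 0 → root in [1.275781, 1.318750]
Midpoint of [1.275781, 1.318750] = 1.297266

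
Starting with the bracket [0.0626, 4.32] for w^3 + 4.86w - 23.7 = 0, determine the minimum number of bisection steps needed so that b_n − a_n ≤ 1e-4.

16

Initial width b − a = 4.32 − 0.0626 = 4.257400.
After n steps the width is (b−a)/2^n; need (b−a)/2^n ≤ 1e-4.
So n ≥ log₂(4.257400/1e-4) = log₂(42574.0000) ≈ 15.3777.
Hence n = 16.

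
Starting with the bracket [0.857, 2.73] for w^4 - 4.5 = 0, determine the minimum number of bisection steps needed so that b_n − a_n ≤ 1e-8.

Initial width b − a = 2.73 − 0.857 = 1.873000.
After n steps the width is (b−a)/2^n; need (b−a)/2^n ≤ 1e-8.
So n ≥ log₂(1.873000/1e-8) = log₂(187300000.0000) ≈ 27.4808.
Hence n = 28.

28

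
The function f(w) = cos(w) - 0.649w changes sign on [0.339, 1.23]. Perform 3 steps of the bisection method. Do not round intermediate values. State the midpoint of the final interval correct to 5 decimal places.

f(0.339000) = 0.723077, f(1.230000) = -0.464032 (opposite signs)
step 1: m = 0.784500, f(m) = 0.198601 > 0 → root in [0.784500, 1.230000]
step 2: m = 1.007250, f(m) = -0.119518 < 0 → root in [0.784500, 1.007250]
step 3: m = 0.895875, f(m) = 0.043413 > 0 → root in [0.895875, 1.007250]
Midpoint of [0.895875, 1.007250] = 0.951562

0.95156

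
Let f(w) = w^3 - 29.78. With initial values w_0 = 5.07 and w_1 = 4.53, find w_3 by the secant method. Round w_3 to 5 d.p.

f(w_0) = 100.543843, f(w_1) = 63.179677
w_2 = 4.530000 - (63.179677)·(4.530000 - 5.070000)/(63.179677 - (100.543843)) = 3.616905; f(w_2) = 17.536366
w_3 = 3.616905 - (17.536366)·(3.616905 - 4.530000)/(17.536366 - (63.179677)) = 3.266090; f(w_3) = 5.060508

3.26609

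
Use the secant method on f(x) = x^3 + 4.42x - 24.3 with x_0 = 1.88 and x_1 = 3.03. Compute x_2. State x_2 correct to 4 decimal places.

2.2893

f(x_0) = -9.345728, f(x_1) = 16.910727
x_2 = 3.030000 - (16.910727)·(3.030000 - 1.880000)/(16.910727 - (-9.345728)) = 2.289331; f(x_2) = -2.182685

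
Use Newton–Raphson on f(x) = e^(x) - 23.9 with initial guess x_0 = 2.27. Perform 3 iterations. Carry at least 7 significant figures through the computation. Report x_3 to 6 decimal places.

3.182404

f'(x) = e^(x)
x_0 = 2.270000: f = -14.220599, f' = 9.679401 → x_1 = 2.270000 - (-14.220599)/(9.679401) = 3.739161
x_1 = 3.739161: f = 18.162689, f' = 42.062689 → x_2 = 3.739161 - (18.162689)/(42.062689) = 3.307361
x_2 = 3.307361: f = 3.412941, f' = 27.312941 → x_3 = 3.307361 - (3.412941)/(27.312941) = 3.182404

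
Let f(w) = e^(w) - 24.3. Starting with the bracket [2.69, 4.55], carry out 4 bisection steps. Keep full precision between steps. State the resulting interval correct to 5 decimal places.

[3.15500, 3.27125]

f(2.690000) = -9.568324, f(4.550000) = 70.332408 (opposite signs)
step 1: m = 3.620000, f(m) = 13.037568 > 0 → root in [2.690000, 3.620000]
step 2: m = 3.155000, f(m) = -0.846963 < 0 → root in [3.155000, 3.620000]
step 3: m = 3.387500, f(m) = 5.291880 > 0 → root in [3.155000, 3.387500]
step 4: m = 3.271250, f(m) = 2.044249 > 0 → root in [3.155000, 3.271250]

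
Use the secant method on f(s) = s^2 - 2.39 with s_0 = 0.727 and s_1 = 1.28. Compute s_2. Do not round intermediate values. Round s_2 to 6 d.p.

f(s_0) = -1.861471, f(s_1) = -0.751600
s_2 = 1.280000 - (-0.751600)·(1.280000 - 0.727000)/(-0.751600 - (-1.861471)) = 1.654489; f(s_2) = 0.347335

1.654489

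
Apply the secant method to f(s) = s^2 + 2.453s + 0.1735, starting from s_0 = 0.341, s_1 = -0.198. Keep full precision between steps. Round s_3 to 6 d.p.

-0.071742

f(s_0) = 1.126254, f(s_1) = -0.272990
s_2 = -0.198000 - (-0.272990)·(-0.198000 - 0.341000)/(-0.272990 - (1.126254)) = -0.092842; f(s_2) = -0.045622
s_3 = -0.092842 - (-0.045622)·(-0.092842 - -0.198000)/(-0.045622 - (-0.272990)) = -0.071742; f(s_3) = 0.002664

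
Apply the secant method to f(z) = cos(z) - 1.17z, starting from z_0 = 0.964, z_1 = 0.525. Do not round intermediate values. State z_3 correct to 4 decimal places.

f(z_0) = -0.557641, f(z_1) = 0.251074
z_2 = 0.525000 - (0.251074)·(0.525000 - 0.964000)/(0.251074 - (-0.557641)) = 0.661292; f(z_2) = 0.015488
z_3 = 0.661292 - (0.015488)·(0.661292 - 0.525000)/(0.015488 - (0.251074)) = 0.670252; f(z_3) = -0.000530

0.6703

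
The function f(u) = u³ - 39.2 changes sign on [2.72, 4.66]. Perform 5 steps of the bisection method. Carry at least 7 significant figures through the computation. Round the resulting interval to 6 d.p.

f(2.720000) = -19.076352, f(4.660000) = 61.994696 (opposite signs)
step 1: m = 3.690000, f(m) = 11.043409 > 0 → root in [2.720000, 3.690000]
step 2: m = 3.205000, f(m) = -6.278160 < 0 → root in [3.205000, 3.690000]
step 3: m = 3.447500, f(m) = 1.774421 > 0 → root in [3.205000, 3.447500]
step 4: m = 3.326250, f(m) = -2.398573 < 0 → root in [3.326250, 3.447500]
step 5: m = 3.386875, f(m) = -0.349420 < 0 → root in [3.386875, 3.447500]

[3.386875, 3.447500]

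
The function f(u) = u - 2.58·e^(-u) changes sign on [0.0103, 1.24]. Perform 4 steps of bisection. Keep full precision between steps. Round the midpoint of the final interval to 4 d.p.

0.9710

f(0.010300) = -2.543262, f(1.240000) = 0.493389 (opposite signs)
step 1: m = 0.625150, f(m) = -0.755617 < 0 → root in [0.625150, 1.240000]
step 2: m = 0.932575, f(m) = -0.082756 < 0 → root in [0.932575, 1.240000]
step 3: m = 1.086288, f(m) = 0.215623 > 0 → root in [0.932575, 1.086288]
step 4: m = 1.009431, f(m) = 0.069212 > 0 → root in [0.932575, 1.009431]
Midpoint of [0.932575, 1.009431] = 0.971003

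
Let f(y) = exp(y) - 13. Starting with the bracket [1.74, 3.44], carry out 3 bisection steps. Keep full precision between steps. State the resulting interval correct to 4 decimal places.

f(1.740000) = -7.302657, f(3.440000) = 18.186958 (opposite signs)
step 1: m = 2.590000, f(m) = 0.329772 > 0 → root in [1.740000, 2.590000]
step 2: m = 2.165000, f(m) = -4.285398 < 0 → root in [2.165000, 2.590000]
step 3: m = 2.377500, f(m) = -2.222076 < 0 → root in [2.377500, 2.590000]

[2.3775, 2.5900]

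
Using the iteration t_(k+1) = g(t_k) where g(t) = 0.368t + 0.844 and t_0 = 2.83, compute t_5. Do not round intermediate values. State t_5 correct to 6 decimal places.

t_1 = g(2.830000) = 1.885440
t_2 = g(1.885440) = 1.537842
t_3 = g(1.537842) = 1.409926
t_4 = g(1.409926) = 1.362853
t_5 = g(1.362853) = 1.345530

1.345530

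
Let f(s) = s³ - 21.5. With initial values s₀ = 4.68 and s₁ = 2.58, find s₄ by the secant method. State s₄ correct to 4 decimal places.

2.7804

Secant update: s_(k+1) = s_k − f(s_k)·(s_k − s_(k-1))/(f(s_k) − f(s_(k-1))).
f(s_0) = 81.003232, f(s_1) = -4.326488
s_2 = 2.580000 - (-4.326488)·(2.580000 - 4.680000)/(-4.326488 - (81.003232)) = 2.686477; f(s_2) = -2.111276
s_3 = 2.686477 - (-2.111276)·(2.686477 - 2.580000)/(-2.111276 - (-4.326488)) = 2.787958; f(s_3) = 0.169979
s_4 = 2.787958 - (0.169979)·(2.787958 - 2.686477)/(0.169979 - (-2.111276)) = 2.780396; f(s_4) = -0.005862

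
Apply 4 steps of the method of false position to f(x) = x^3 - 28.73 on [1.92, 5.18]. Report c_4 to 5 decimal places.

2.99518

f(1.920000) = -21.652112, f(5.180000) = 110.261832
step 1: c = 2.455090, f(c) = -13.932019 < 0 → new bracket [2.455090, 5.180000]
step 2: c = 2.760770, f(c) = -7.687829 < 0 → new bracket [2.760770, 5.180000]
step 3: c = 2.918452, f(c) = -3.872475 < 0 → new bracket [2.918452, 5.180000]
step 4: c = 2.995185, f(c) = -1.859803 < 0 → new bracket [2.995185, 5.180000]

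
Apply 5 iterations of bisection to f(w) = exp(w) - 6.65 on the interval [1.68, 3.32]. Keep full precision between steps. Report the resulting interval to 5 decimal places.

[1.88500, 1.93625]

f(1.680000) = -1.284444, f(3.320000) = 21.010351 (opposite signs)
step 1: m = 2.500000, f(m) = 5.532494 > 0 → root in [1.680000, 2.500000]
step 2: m = 2.090000, f(m) = 1.434915 > 0 → root in [1.680000, 2.090000]
step 3: m = 1.885000, f(m) = -0.063646 < 0 → root in [1.885000, 2.090000]
step 4: m = 1.987500, f(m) = 0.647268 > 0 → root in [1.885000, 1.987500]
step 5: m = 1.936250, f(m) = 0.282705 > 0 → root in [1.885000, 1.936250]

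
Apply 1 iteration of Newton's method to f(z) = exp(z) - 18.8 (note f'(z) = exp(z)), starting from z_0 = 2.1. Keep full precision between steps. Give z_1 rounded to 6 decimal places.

3.402181

z_0 = 2.100000: f = -10.633830, f' = 8.166170 → z_1 = 2.100000 - (-10.633830)/(8.166170) = 3.402181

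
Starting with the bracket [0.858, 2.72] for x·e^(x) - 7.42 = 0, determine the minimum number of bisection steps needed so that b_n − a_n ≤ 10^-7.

25

Initial width b − a = 2.72 − 0.858 = 1.862000.
After n steps the width is (b−a)/2^n; need (b−a)/2^n ≤ 10^-7.
So n ≥ log₂(1.862000/10^-7) = log₂(18620000.0000) ≈ 24.1503.
Hence n = 25.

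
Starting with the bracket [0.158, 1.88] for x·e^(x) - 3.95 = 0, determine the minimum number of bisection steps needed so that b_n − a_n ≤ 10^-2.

Initial width b − a = 1.88 − 0.158 = 1.722000.
After n steps the width is (b−a)/2^n; need (b−a)/2^n ≤ 10^-2.
So n ≥ log₂(1.722000/10^-2) = log₂(172.2000) ≈ 7.4279.
Hence n = 8.

8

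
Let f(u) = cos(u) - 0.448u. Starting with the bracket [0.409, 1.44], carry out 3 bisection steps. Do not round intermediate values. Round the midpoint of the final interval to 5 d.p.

f(0.409000) = 0.734287, f(1.440000) = -0.514696 (opposite signs)
step 1: m = 0.924500, f(m) = 0.188058 > 0 → root in [0.924500, 1.440000]
step 2: m = 1.182250, f(m) = -0.150805 < 0 → root in [0.924500, 1.182250]
step 3: m = 1.053375, f(m) = 0.022729 > 0 → root in [1.053375, 1.182250]
Midpoint of [1.053375, 1.182250] = 1.117812

1.11781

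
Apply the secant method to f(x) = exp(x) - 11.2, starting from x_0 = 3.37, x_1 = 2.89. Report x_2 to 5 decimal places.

2.59584

f(x_0) = 17.878527, f(x_1) = 6.793310
x_2 = 2.890000 - (6.793310)·(2.890000 - 3.370000)/(6.793310 - (17.878527)) = 2.595844; f(x_2) = 2.207892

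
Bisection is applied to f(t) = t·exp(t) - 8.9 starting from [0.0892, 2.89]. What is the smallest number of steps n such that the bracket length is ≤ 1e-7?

Initial width b − a = 2.89 − 0.0892 = 2.800800.
After n steps the width is (b−a)/2^n; need (b−a)/2^n ≤ 1e-7.
So n ≥ log₂(2.800800/1e-7) = log₂(28008000.0000) ≈ 24.7393.
Hence n = 25.

25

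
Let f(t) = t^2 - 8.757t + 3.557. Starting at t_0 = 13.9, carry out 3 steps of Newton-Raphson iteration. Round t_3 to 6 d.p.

8.336739

f'(t) = 2t - 8.757
t_0 = 13.900000: f = 75.044700, f' = 19.043000 → t_1 = 13.900000 - (75.044700)/(19.043000) = 9.959198
t_1 = 9.959198: f = 15.529924, f' = 11.161395 → t_2 = 9.959198 - (15.529924)/(11.161395) = 8.567801
t_2 = 8.567801: f = 1.935984, f' = 8.378603 → t_3 = 8.567801 - (1.935984)/(8.378603) = 8.336739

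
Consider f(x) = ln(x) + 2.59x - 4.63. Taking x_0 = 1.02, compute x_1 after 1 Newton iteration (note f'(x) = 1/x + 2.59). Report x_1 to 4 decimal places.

Newton update: x ← x − f(x)/f'(x).
x_0 = 1.020000: f = -1.968397, f' = 3.570392 → x_1 = 1.020000 - (-1.968397)/(3.570392) = 1.571311

1.5713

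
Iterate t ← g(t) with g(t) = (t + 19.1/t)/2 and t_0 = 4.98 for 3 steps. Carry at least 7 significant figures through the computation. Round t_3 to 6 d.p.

t_1 = g(4.980000) = 4.407671
t_2 = g(4.407671) = 4.370513
t_3 = g(4.370513) = 4.370355

4.370355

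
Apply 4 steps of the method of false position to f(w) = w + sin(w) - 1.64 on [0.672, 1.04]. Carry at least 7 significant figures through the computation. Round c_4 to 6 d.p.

False-position update: c = (a·f(b) − b·f(a))/(f(b) − f(a)); replace the endpoint whose sign matches f(c).
f(0.672000) = -0.345448, f(1.040000) = 0.262404
step 1: c = 0.881138, f(c) = 0.012601 > 0 → new bracket [0.672000, 0.881138]
step 2: c = 0.873777, f(c) = 0.000537 > 0 → new bracket [0.672000, 0.873777]
step 3: c = 0.873464, f(c) = 0.000023 > 0 → new bracket [0.672000, 0.873464]
step 4: c = 0.873451, f(c) = 0.000001 > 0 → new bracket [0.672000, 0.873451]

0.873451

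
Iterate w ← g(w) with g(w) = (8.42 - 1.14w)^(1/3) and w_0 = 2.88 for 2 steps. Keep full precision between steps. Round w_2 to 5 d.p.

1.86175

w_1 = g(2.880000) = 1.725431
w_2 = g(1.725431) = 1.861747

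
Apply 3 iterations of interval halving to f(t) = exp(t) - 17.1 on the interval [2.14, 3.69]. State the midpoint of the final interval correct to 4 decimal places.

f(2.140000) = -8.600562, f(3.690000) = 22.944847 (opposite signs)
step 1: m = 2.915000, f(m) = 1.348812 > 0 → root in [2.140000, 2.915000]
step 2: m = 2.527500, f(m) = -4.577838 < 0 → root in [2.527500, 2.915000]
step 3: m = 2.721250, f(m) = -1.900690 < 0 → root in [2.721250, 2.915000]
Midpoint of [2.721250, 2.915000] = 2.818125

2.8181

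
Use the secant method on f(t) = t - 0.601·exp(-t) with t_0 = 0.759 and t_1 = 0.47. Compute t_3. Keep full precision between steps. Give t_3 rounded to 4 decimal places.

f(t_0) = 0.477651, f(t_1) = 0.094374
t_2 = 0.470000 - (0.094374)·(0.470000 - 0.759000)/(0.094374 - (0.477651)) = 0.398840; f(t_2) = -0.004490
t_3 = 0.398840 - (-0.004490)·(0.398840 - 0.470000)/(-0.004490 - (0.094374)) = 0.402072; f(t_3) = 0.000043

0.4021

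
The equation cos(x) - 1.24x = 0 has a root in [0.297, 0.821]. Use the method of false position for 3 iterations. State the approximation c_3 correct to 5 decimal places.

0.64460

f(0.297000) = 0.587939, f(0.821000) = -0.336550
step 1: c = 0.630243, f(c) = 0.026382 > 0 → new bracket [0.630243, 0.821000]
step 2: c = 0.644110, f(c) = 0.000938 > 0 → new bracket [0.644110, 0.821000]
step 3: c = 0.644602, f(c) = 0.000033 > 0 → new bracket [0.644602, 0.821000]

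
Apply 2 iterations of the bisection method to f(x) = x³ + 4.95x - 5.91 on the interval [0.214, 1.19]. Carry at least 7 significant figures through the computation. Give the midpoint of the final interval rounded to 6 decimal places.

f(0.214000) = -4.840900, f(1.190000) = 1.665659 (opposite signs)
step 1: m = 0.702000, f(m) = -2.089152 < 0 → root in [0.702000, 1.190000]
step 2: m = 0.946000, f(m) = -0.380709 < 0 → root in [0.946000, 1.190000]
Midpoint of [0.946000, 1.190000] = 1.068000

1.068000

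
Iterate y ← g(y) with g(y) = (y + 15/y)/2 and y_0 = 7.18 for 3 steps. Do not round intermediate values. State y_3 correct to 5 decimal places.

y_1 = g(7.180000) = 4.634568
y_2 = g(4.634568) = 3.935558
y_3 = g(3.935558) = 3.873481

3.87348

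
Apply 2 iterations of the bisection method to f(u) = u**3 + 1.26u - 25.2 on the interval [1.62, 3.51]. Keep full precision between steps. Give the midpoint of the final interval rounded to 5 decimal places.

f(1.620000) = -18.907272, f(3.510000) = 22.466151 (opposite signs)
step 1: m = 2.565000, f(m) = -5.092388 < 0 → root in [2.565000, 3.510000]
step 2: m = 3.037500, f(m) = 6.652459 > 0 → root in [2.565000, 3.037500]
Midpoint of [2.565000, 3.037500] = 2.801250

2.80125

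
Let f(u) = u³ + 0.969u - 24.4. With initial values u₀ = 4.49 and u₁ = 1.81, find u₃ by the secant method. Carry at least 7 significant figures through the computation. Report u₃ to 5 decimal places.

f(u_0) = 70.469659, f(u_1) = -16.716369
u_2 = 1.810000 - (-16.716369)·(1.810000 - 4.490000)/(-16.716369 - (70.469659)) = 2.323842; f(u_2) = -9.598884
u_3 = 2.323842 - (-9.598884)·(2.323842 - 1.810000)/(-9.598884 - (-16.716369)) = 3.016828; f(u_3) = 5.980203

3.01683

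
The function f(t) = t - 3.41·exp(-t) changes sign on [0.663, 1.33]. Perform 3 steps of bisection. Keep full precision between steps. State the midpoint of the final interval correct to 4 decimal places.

f(0.663000) = -1.094184, f(1.330000) = 0.428133 (opposite signs)
step 1: m = 0.996500, f(m) = -0.262367 < 0 → root in [0.996500, 1.330000]
step 2: m = 1.163250, f(m) = 0.097731 > 0 → root in [0.996500, 1.163250]
step 3: m = 1.079875, f(m) = -0.078291 < 0 → root in [1.079875, 1.163250]
Midpoint of [1.079875, 1.163250] = 1.121563

1.1216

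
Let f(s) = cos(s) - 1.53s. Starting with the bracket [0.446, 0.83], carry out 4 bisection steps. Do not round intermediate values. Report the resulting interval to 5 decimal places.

[0.54200, 0.56600]

f(0.446000) = 0.219800, f(0.830000) = -0.595024 (opposite signs)
step 1: m = 0.638000, f(m) = -0.172851 < 0 → root in [0.446000, 0.638000]
step 2: m = 0.542000, f(m) = 0.027419 > 0 → root in [0.542000, 0.638000]
step 3: m = 0.590000, f(m) = -0.071759 < 0 → root in [0.542000, 0.590000]
step 4: m = 0.566000, f(m) = -0.021927 < 0 → root in [0.542000, 0.566000]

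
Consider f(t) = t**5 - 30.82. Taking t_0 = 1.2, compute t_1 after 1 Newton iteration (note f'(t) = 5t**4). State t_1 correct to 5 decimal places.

3.93261

Newton update: t ← t − f(t)/f'(t).
t_0 = 1.200000: f = -28.331680, f' = 10.368000 → t_1 = 1.200000 - (-28.331680)/(10.368000) = 3.932608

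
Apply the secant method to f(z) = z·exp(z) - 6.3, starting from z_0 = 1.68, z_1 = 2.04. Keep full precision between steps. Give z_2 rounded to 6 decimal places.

1.533613

f(z_0) = 2.714134, f(z_1) = 9.388843
z_2 = 2.040000 - (9.388843)·(2.040000 - 1.680000)/(9.388843 - (2.714134)) = 1.533613; f(z_2) = 0.808135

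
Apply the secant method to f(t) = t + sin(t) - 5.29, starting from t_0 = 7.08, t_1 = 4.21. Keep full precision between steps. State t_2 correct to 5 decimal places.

f(t_0) = 2.505133, f(t_1) = -1.956435
t_2 = 4.210000 - (-1.956435)·(4.210000 - 7.080000)/(-1.956435 - (2.505133)) = 5.468519; f(t_2) = -0.548978

5.46852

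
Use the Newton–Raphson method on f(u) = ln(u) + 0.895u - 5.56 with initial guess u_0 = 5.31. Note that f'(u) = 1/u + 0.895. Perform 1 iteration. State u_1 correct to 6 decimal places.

4.514262

u_0 = 5.310000: f = 0.862042, f' = 1.083324 → u_1 = 5.310000 - (0.862042)/(1.083324) = 4.514262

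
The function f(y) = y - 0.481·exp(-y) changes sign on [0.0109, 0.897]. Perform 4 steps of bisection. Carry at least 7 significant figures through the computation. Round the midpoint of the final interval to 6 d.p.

f(0.010900) = -0.464886, f(0.897000) = 0.700852 (opposite signs)
step 1: m = 0.453950, f(m) = 0.148460 > 0 → root in [0.010900, 0.453950]
step 2: m = 0.232425, f(m) = -0.148820 < 0 → root in [0.232425, 0.453950]
step 3: m = 0.343188, f(m) = 0.001916 > 0 → root in [0.232425, 0.343188]
step 4: m = 0.287806, f(m) = -0.072899 < 0 → root in [0.287806, 0.343188]
Midpoint of [0.287806, 0.343188] = 0.315497

0.315497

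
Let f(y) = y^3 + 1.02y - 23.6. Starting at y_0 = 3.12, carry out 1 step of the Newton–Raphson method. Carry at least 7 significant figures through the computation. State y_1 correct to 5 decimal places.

2.79066

f'(y) = 3y^2 + 1.02
y_0 = 3.120000: f = 9.953728, f' = 30.223200 → y_1 = 3.120000 - (9.953728)/(30.223200) = 2.790659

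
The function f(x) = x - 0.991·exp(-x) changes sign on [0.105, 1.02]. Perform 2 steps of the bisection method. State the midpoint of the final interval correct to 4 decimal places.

f(0.105000) = -0.787222, f(1.020000) = 0.662650 (opposite signs)
step 1: m = 0.562500, f(m) = -0.002155 < 0 → root in [0.562500, 1.020000]
step 2: m = 0.791250, f(m) = 0.342052 > 0 → root in [0.562500, 0.791250]
Midpoint of [0.562500, 0.791250] = 0.676875

0.6769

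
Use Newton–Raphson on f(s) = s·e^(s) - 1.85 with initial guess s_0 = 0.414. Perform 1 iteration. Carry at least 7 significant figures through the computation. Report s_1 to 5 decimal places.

0.98603

f'(s) = (s + 1)·e^(s)
s_0 = 0.414000: f = -1.223677, f' = 2.139180 → s_1 = 0.414000 - (-1.223677)/(2.139180) = 0.986031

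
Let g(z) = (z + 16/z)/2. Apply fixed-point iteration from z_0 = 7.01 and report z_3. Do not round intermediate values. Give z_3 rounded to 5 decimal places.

4.00025

z_1 = g(7.010000) = 4.646227
z_2 = g(4.646227) = 4.044941
z_3 = g(4.044941) = 4.000250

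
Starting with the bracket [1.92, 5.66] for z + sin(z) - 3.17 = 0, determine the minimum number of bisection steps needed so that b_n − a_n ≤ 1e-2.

9

Initial width b − a = 5.66 − 1.92 = 3.740000.
After n steps the width is (b−a)/2^n; need (b−a)/2^n ≤ 1e-2.
So n ≥ log₂(3.740000/1e-2) = log₂(374.0000) ≈ 8.5469.
Hence n = 9.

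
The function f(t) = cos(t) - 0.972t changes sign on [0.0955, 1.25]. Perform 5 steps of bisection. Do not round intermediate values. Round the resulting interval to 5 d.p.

f(0.095500) = 0.902617, f(1.250000) = -0.899678 (opposite signs)
step 1: m = 0.672750, f(m) = 0.128198 > 0 → root in [0.672750, 1.250000]
step 2: m = 0.961375, f(m) = -0.362063 < 0 → root in [0.672750, 0.961375]
step 3: m = 0.817063, f(m) = -0.109819 < 0 → root in [0.672750, 0.817063]
step 4: m = 0.744906, f(m) = 0.011103 > 0 → root in [0.744906, 0.817063]
step 5: m = 0.780984, f(m) = -0.048896 < 0 → root in [0.744906, 0.780984]

[0.74491, 0.78098]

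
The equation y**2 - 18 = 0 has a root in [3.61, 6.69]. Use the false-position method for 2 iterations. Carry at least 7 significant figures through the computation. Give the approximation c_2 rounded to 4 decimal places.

4.2085

False-position update: c = (a·f(b) − b·f(a))/(f(b) − f(a)); replace the endpoint whose sign matches f(c).
f(3.610000) = -4.967900, f(6.690000) = 26.756100
step 1: c = 4.092320, f(c) = -1.252914 < 0 → new bracket [4.092320, 6.690000]
step 2: c = 4.208521, f(c) = -0.288350 < 0 → new bracket [4.208521, 6.690000]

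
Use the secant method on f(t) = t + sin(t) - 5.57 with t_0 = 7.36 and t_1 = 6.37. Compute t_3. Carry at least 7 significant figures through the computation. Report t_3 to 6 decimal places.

f(t_0) = 2.670452, f(t_1) = 0.886706
t_2 = 6.370000 - (0.886706)·(6.370000 - 7.360000)/(0.886706 - (2.670452)) = 5.877868; f(t_2) = -0.086442
t_3 = 5.877868 - (-0.086442)·(5.877868 - 6.370000)/(-0.086442 - (0.886706)) = 5.921583; f(t_3) = -0.002191

5.921583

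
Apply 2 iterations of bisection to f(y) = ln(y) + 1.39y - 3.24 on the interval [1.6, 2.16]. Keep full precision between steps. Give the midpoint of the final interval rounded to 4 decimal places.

f(1.600000) = -0.545996, f(2.160000) = 0.532508 (opposite signs)
step 1: m = 1.880000, f(m) = 0.004472 > 0 → root in [1.600000, 1.880000]
step 2: m = 1.740000, f(m) = -0.267515 < 0 → root in [1.740000, 1.880000]
Midpoint of [1.740000, 1.880000] = 1.810000

1.8100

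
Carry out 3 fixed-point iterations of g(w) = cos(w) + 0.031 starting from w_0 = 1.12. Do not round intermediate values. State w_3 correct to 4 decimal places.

0.6336

w_1 = g(1.120000) = 0.466682
w_2 = g(0.466682) = 0.924066
w_3 = g(0.924066) = 0.633580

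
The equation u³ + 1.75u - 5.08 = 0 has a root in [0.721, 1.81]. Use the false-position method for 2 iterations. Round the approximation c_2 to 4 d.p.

1.3503

f(0.721000) = -3.443445, f(1.810000) = 4.017241
step 1: c = 1.223623, f(c) = -1.106587 < 0 → new bracket [1.223623, 1.810000]
step 2: c = 1.350262, f(c) = -0.255233 < 0 → new bracket [1.350262, 1.810000]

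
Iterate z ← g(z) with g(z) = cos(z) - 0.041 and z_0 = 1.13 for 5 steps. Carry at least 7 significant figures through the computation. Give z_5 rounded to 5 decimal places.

0.66362

z_1 = g(1.130000) = 0.385660
z_2 = g(0.385660) = 0.885550
z_3 = g(0.885550) = 0.591863
z_4 = g(0.591863) = 0.788903
z_5 = g(0.788903) = 0.663625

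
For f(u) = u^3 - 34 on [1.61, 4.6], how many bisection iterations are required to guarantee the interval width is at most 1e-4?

15

Initial width b − a = 4.6 − 1.61 = 2.990000.
After n steps the width is (b−a)/2^n; need (b−a)/2^n ≤ 1e-4.
So n ≥ log₂(2.990000/1e-4) = log₂(29900.0000) ≈ 14.8679.
Hence n = 15.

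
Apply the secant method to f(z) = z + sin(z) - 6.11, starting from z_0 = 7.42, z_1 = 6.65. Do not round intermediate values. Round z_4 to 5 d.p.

6.19654

f(z_0) = 2.217299, f(z_1) = 0.898644
z_2 = 6.650000 - (0.898644)·(6.650000 - 7.420000)/(0.898644 - (2.217299)) = 6.125256; f(z_2) = -0.142017
z_3 = 6.125256 - (-0.142017)·(6.125256 - 6.650000)/(-0.142017 - (0.898644)) = 6.196867; f(z_3) = 0.000656
z_4 = 6.196867 - (0.000656)·(6.196867 - 6.125256)/(0.000656 - (-0.142017)) = 6.196538; f(z_4) = -0.000001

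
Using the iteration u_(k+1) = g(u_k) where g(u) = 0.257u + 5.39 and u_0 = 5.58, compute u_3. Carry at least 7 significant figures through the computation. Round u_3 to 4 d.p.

7.2260

u_1 = g(5.580000) = 6.824060
u_2 = g(6.824060) = 7.143783
u_3 = g(7.143783) = 7.225952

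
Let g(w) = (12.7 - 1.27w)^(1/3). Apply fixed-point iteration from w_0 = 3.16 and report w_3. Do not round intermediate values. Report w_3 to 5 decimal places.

w_1 = g(3.160000) = 2.055669
w_2 = g(2.055669) = 2.160829
w_3 = g(2.160829) = 2.151252

2.15125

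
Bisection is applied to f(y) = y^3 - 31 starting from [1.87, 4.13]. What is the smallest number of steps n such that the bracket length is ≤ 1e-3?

12

Initial width b − a = 4.13 − 1.87 = 2.260000.
After n steps the width is (b−a)/2^n; need (b−a)/2^n ≤ 1e-3.
So n ≥ log₂(2.260000/1e-3) = log₂(2260.0000) ≈ 11.1421.
Hence n = 12.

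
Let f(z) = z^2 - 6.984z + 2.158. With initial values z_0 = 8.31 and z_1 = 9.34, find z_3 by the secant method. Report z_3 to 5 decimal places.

Secant update: z_(k+1) = z_k − f(z_k)·(z_k − z_(k-1))/(f(z_k) − f(z_(k-1))).
f(z_0) = 13.177060, f(z_1) = 24.163040
z_2 = 9.340000 - (24.163040)·(9.340000 - 8.310000)/(24.163040 - (13.177060)) = 7.074573; f(z_2) = 2.798768
z_3 = 7.074573 - (2.798768)·(7.074573 - 9.340000)/(2.798768 - (24.163040)) = 6.777797; f(z_3) = 0.760400

6.77780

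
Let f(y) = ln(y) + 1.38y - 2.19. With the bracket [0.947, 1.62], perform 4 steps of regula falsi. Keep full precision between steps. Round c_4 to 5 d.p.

f(0.947000) = -0.937596, f(1.620000) = 0.528026
step 1: c = 1.377535, f(c) = 0.031295 > 0 → new bracket [0.947000, 1.377535]
step 2: c = 1.363629, f(c) = 0.001958 > 0 → new bracket [0.947000, 1.363629]
step 3: c = 1.362761, f(c) = 0.000123 > 0 → new bracket [0.947000, 1.362761]
step 4: c = 1.362706, f(c) = 0.000008 > 0 → new bracket [0.947000, 1.362706]

1.36271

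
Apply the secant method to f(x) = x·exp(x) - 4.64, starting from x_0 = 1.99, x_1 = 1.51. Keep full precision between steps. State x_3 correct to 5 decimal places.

1.29766

f(x_0) = 9.917912, f(x_1) = 2.195363
x_2 = 1.510000 - (2.195363)·(1.510000 - 1.990000)/(2.195363 - (9.917912)) = 1.373546; f(x_2) = 0.784585
x_3 = 1.373546 - (0.784585)·(1.373546 - 1.510000)/(0.784585 - (2.195363)) = 1.297659; f(x_3) = 0.110360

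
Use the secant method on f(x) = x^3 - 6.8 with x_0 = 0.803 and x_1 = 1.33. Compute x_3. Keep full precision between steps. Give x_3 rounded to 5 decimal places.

1.69954

Secant update: x_(k+1) = x_k − f(x_k)·(x_k − x_(k-1))/(f(x_k) − f(x_(k-1))).
f(x_0) = -6.282218, f(x_1) = -4.447363
x_2 = 1.330000 - (-4.447363)·(1.330000 - 0.803000)/(-4.447363 - (-6.282218)) = 2.607354; f(x_2) = 10.925566
x_3 = 2.607354 - (10.925566)·(2.607354 - 1.330000)/(10.925566 - (-4.447363)) = 1.699536; f(x_3) = -1.891018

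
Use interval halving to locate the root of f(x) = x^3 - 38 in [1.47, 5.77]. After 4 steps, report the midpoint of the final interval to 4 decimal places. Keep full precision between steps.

f(1.470000) = -34.823477, f(5.770000) = 154.100033 (opposite signs)
step 1: m = 3.620000, f(m) = 9.437928 > 0 → root in [1.470000, 3.620000]
step 2: m = 2.545000, f(m) = -21.515971 < 0 → root in [2.545000, 3.620000]
step 3: m = 3.082500, f(m) = -8.710682 < 0 → root in [3.082500, 3.620000]
step 4: m = 3.351250, f(m) = -0.362525 < 0 → root in [3.351250, 3.620000]
Midpoint of [3.351250, 3.620000] = 3.485625

3.4856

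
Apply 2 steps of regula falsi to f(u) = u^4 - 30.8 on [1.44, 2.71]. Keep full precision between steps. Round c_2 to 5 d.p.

2.30494

f(1.440000) = -26.500183, f(2.710000) = 23.135805
step 1: c = 2.118041, f(c) = -10.674929 < 0 → new bracket [2.118041, 2.710000]
step 2: c = 2.304938, f(c) = -2.574810 < 0 → new bracket [2.304938, 2.710000]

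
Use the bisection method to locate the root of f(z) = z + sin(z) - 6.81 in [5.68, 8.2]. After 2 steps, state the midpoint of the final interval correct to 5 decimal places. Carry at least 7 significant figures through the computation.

6.62500

f(5.680000) = -1.697269, f(8.200000) = 2.330731 (opposite signs)
step 1: m = 6.940000, f(m) = 0.740597 > 0 → root in [5.680000, 6.940000]
step 2: m = 6.310000, f(m) = -0.473189 < 0 → root in [6.310000, 6.940000]
Midpoint of [6.310000, 6.940000] = 6.625000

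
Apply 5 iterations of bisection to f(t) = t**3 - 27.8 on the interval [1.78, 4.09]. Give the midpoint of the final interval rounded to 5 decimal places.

3.04328

f(1.780000) = -22.160248, f(4.090000) = 40.617929 (opposite signs)
step 1: m = 2.935000, f(m) = -2.517250 < 0 → root in [2.935000, 4.090000]
step 2: m = 3.512500, f(m) = 15.536018 > 0 → root in [2.935000, 3.512500]
step 3: m = 3.223750, f(m) = 5.703028 > 0 → root in [2.935000, 3.223750]
step 4: m = 3.079375, f(m) = 1.400329 > 0 → root in [2.935000, 3.079375]
step 5: m = 3.007187, f(m) = -0.605472 < 0 → root in [3.007187, 3.079375]
Midpoint of [3.007187, 3.079375] = 3.043281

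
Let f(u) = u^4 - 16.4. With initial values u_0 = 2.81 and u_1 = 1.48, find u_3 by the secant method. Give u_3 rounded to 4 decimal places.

f(u_0) = 45.948395, f(u_1) = -11.602148
u_2 = 1.480000 - (-11.602148)·(1.480000 - 2.810000)/(-11.602148 - (45.948395)) = 1.748127; f(u_2) = -7.061181
u_3 = 1.748127 - (-7.061181)·(1.748127 - 1.480000)/(-7.061181 - (-11.602148)) = 2.165063; f(u_3) = 5.572646

2.1651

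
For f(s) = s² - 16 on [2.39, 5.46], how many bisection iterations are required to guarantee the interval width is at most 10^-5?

Initial width b − a = 5.46 − 2.39 = 3.070000.
After n steps the width is (b−a)/2^n; need (b−a)/2^n ≤ 10^-5.
So n ≥ log₂(3.070000/10^-5) = log₂(307000.0000) ≈ 18.2279.
Hence n = 19.

19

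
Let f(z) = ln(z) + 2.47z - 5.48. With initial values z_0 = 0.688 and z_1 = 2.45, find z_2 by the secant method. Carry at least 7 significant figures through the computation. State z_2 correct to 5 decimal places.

f(z_0) = -4.154606, f(z_1) = 1.467588
z_2 = 2.450000 - (1.467588)·(2.450000 - 0.688000)/(1.467588 - (-4.154606)) = 1.990057; f(z_2) = 0.123603

1.99006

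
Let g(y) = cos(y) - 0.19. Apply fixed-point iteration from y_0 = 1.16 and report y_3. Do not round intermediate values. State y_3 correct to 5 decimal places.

0.51515

y_1 = g(1.160000) = 0.209340
y_2 = g(0.209340) = 0.788168
y_3 = g(0.788168) = 0.515145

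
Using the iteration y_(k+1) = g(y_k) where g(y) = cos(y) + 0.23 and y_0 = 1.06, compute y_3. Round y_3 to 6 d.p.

y_1 = g(1.060000) = 0.718872
y_2 = g(0.718872) = 0.982549
y_3 = g(0.982549) = 0.784904

0.784904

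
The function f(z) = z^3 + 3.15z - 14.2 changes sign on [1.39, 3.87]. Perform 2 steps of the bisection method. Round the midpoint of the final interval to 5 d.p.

1.70000

f(1.390000) = -7.135881, f(3.870000) = 55.951103 (opposite signs)
step 1: m = 2.630000, f(m) = 12.275947 > 0 → root in [1.390000, 2.630000]
step 2: m = 2.010000, f(m) = 0.252101 > 0 → root in [1.390000, 2.010000]
Midpoint of [1.390000, 2.010000] = 1.700000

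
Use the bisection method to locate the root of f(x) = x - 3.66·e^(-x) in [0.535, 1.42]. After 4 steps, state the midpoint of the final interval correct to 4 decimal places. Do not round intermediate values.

f(0.535000) = -1.608550, f(1.420000) = 0.535327 (opposite signs)
step 1: m = 0.977500, f(m) = -0.399577 < 0 → root in [0.977500, 1.420000]
step 2: m = 1.198750, f(m) = 0.095000 > 0 → root in [0.977500, 1.198750]
step 3: m = 1.088125, f(m) = -0.144737 < 0 → root in [1.088125, 1.198750]
step 4: m = 1.143438, f(m) = -0.023083 < 0 → root in [1.143438, 1.198750]
Midpoint of [1.143438, 1.198750] = 1.171094

1.1711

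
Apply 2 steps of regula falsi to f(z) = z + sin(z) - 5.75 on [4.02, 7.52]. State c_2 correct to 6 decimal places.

6.029757

False-position update: c = (a·f(b) − b·f(a))/(f(b) − f(a)); replace the endpoint whose sign matches f(c).
f(4.020000) = -2.499723, f(7.520000) = 2.714745
step 1: c = 5.697838, f(c) = -0.604651 < 0 → new bracket [5.697838, 7.520000]
step 2: c = 6.029757, f(c) = 0.029034 > 0 → new bracket [5.697838, 6.029757]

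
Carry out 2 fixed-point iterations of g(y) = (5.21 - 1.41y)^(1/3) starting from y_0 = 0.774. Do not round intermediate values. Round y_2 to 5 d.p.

1.43417

y_1 = g(0.774000) = 1.602945
y_2 = g(1.602945) = 1.434167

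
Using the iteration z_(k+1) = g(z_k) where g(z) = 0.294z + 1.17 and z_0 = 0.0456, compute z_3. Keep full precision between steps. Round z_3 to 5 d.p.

1.61627

z_1 = g(0.045600) = 1.183406
z_2 = g(1.183406) = 1.517921
z_3 = g(1.517921) = 1.616269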